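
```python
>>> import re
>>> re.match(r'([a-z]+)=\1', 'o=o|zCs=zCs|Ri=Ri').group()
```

'o=o'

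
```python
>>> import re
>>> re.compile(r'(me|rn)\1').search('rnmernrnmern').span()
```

(4, 8)

After group 1 captures some text, `\1` only succeeds where that same text appears again.
Unlike `match`, `search` isn't anchored — it looks for the pattern anywhere in the string.
The match spans [4:8] → 'rnrn'.
Captured: group 1 = 'rn'.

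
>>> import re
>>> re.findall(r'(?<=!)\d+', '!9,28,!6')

['9', '6']

Lookahead/lookbehind check context without consuming it, so the matched span excludes the asserted characters.
`findall` yields the raw match text (2 of them) because the pattern has no groups.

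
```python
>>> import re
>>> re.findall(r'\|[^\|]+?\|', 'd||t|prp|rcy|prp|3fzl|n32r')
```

Since nothing is captured, `findall` lists the 3 matched substrings directly.

['|t|', '|rcy|', '|3fzl|']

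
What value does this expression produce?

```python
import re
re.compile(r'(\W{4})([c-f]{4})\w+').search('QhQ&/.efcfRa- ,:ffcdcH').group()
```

This matches exactly 4 of a non-word character (captured); then exactly 4 of a character in [c-f] (captured); then one or more of a word character.
Unlike `match`, `search` isn't anchored — it looks for the pattern anywhere in the string.
The match spans [12:22] → '- ,:ffcdcH'.
Captured: group 1 = '- ,:', group 2 = 'ffcd'.

'- ,:ffcdcH'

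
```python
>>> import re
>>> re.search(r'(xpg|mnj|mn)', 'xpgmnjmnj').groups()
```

('xpg',)

The match spans [0:3] → 'xpg'.
Captured: group 1 = 'xpg'.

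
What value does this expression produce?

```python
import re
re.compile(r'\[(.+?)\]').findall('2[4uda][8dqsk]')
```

`findall` collects group 1 from each match (2 total).

['4uda', '8dqsk']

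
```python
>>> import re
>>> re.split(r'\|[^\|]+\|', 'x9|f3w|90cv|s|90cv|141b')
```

['x9', '90cv', '90cv|141b']

Matches to split on: at [2:7] → '|f3w|'; at [11:14] → '|s|'.
`split` removes every match and returns the 3 fragments in between.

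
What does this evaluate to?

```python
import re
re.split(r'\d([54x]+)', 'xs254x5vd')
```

['xs', '54x5', 'vd']

The pattern matches a digit; then one or more of one of [54x] (captured).
Matches to split on: at [2:7] → '254x5'.
Because the pattern has a capturing group, `split` also inserts each captured text between the pieces.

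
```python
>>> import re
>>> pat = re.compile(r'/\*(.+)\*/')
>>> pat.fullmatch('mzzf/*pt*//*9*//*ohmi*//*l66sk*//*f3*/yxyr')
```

None

`re.fullmatch` is like wrapping the pattern in `^…$` (in single-line mode).
Here there's no way to consume every character, so the call returns None.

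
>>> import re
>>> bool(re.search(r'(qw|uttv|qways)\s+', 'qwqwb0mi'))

False

`re.search` scans for the first position where the pattern succeeds.
Here no position works, so the call returns None, and `bool(None)` is False.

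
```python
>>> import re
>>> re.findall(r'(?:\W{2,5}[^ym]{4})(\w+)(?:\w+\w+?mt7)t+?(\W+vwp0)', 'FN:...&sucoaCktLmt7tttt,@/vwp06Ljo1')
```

[('aCk', ',@/vwp0')]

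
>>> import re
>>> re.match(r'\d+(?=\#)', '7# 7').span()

(0, 1)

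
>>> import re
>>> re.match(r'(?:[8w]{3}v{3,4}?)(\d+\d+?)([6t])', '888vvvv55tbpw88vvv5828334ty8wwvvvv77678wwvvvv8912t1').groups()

Pattern: exactly 3 of one of [8w], then 3 to 4 of a literal 'v' (lazy) (non-capturing group); then one or more of a digit, then one or more of a digit (lazy) (captured); then one of [6t] (captured).
`re.match` only tries the pattern at the start of the string.
The match spans [0:10] → '888vvvv55t'.
Captured: group 1 = '55', group 2 = 't'.

('55', 't')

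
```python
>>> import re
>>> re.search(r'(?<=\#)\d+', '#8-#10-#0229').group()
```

'8'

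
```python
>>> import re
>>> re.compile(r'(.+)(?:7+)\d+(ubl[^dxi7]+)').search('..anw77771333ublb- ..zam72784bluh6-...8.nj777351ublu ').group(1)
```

'..anw77771333ublb- ..zam72784bluh6-...8.nj77'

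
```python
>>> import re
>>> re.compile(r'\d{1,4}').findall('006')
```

['006']

No capturing groups, so `findall` returns the 1 full match string.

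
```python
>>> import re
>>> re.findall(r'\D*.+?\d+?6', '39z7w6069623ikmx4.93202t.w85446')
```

['39z7w606', '9623ikmx4.93202t.w85446']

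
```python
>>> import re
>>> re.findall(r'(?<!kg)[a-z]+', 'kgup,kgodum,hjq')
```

['kgup', 'kgodum', 'hjq']

A negative assertion filters positions out without eating any characters.
Matches: at [0:4] → 'kgup'; at [5:11] → 'kgodum'; at [12:15] → 'hjq'.
Since nothing is captured, `findall` lists the 3 matched substrings directly.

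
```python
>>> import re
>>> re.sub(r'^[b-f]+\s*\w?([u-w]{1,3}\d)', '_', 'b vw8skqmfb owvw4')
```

'_skqmfb owvw4'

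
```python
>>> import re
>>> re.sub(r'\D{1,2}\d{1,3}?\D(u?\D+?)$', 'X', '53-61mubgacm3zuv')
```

Each match is replaced by 'X'.

'53-61mubgaX'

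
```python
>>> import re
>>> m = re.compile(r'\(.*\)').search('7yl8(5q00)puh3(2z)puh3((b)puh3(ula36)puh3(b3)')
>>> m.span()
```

Unlike `match`, `search` isn't anchored — it looks for the pattern anywhere in the string.
The match spans [4:45] → '(5q00)puh3(2z)puh3((b)puh3(ula36)puh3(b3)'.

(4, 45)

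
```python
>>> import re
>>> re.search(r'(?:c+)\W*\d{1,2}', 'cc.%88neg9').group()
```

'cc.%88'

This matches one or more of a literal 'c' (non-capturing group); then zero or more of a non-word character, then 1 to 2 of a digit.
Unlike `match`, `search` isn't anchored — it looks for the pattern anywhere in the string.
The match spans [0:6] → 'cc.%88'.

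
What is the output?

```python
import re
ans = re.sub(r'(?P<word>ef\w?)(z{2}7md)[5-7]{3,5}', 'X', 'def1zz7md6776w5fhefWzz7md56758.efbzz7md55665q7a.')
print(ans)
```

The pattern matches the literal 'ef', then optionally a word character (captured as 'word'); then exactly 2 of the literal 'z', then the literal '7md' (captured); then 3 to 5 of a character in [5-7].
Matches: at [1:13] → 'ef1zz7md6776'; at [17:29] → 'efWzz7md5675'; at [31:44] → 'efbzz7md55665'.
`sub` substitutes 'X' at each match site.

dXw5fhX8.Xq7a.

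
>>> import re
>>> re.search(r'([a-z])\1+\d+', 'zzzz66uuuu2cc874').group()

'zzzz66'

A backreference is literal: `\1` must see the identical characters the first group matched.
The match spans [0:6] → 'zzzz66'.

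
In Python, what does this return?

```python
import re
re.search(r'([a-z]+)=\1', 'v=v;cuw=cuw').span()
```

(0, 3)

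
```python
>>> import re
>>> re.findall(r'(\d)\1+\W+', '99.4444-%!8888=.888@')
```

A backreference is literal: `\1` must see the identical characters the first group matched.
Matches: at [0:3] match '99.', group 1 = '9'; at [3:10] match '4444-%!', group 1 = '4'; at [10:16] match '8888=.', group 1 = '8'; at [16:20] match '888@', group 1 = '8'.
One capturing group, so `findall` returns just the captured substring from each match — 4 in all.

['9', '4', '8', '8']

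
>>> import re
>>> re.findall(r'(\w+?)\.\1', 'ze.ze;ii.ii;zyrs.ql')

['ze', 'ii']

The backreference `\1` re-matches whatever the first group consumed, character for character.
Matches: at [0:5] match 'ze.ze', group 1 = 'ze'; at [6:11] match 'ii.ii', group 1 = 'ii'.
`findall` collects group 1 from each match (2 total).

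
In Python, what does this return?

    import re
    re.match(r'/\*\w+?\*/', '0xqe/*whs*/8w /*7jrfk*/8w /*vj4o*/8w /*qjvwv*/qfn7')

With `match`, the pattern is implicitly anchored at the beginning.
Here the pattern fails at index 0, so the call returns None.

None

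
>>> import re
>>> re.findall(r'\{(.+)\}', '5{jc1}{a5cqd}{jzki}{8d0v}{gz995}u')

['jc1}{a5cqd}{jzki}{8d0v}{gz995']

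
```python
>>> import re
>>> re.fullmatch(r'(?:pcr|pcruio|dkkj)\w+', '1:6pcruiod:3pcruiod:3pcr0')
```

None

For `fullmatch`, every character of the input must be accounted for by the pattern.
Here there's no way to consume every character, so the call returns None.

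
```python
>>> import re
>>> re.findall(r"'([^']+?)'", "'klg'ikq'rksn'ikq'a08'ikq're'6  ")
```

['klg', 'rksn', 'a08', 're']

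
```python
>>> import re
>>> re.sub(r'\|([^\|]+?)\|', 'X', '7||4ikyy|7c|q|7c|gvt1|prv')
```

`sub` substitutes 'X' at each match site.

'7|X7cX7cXprv'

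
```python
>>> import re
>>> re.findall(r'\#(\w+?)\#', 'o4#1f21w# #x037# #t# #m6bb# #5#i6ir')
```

Scanning left to right: at [2:9] match '#1f21w#', group 1 = '1f21w'; at [10:16] match '#x037#', group 1 = 'x037'; at [17:20] match '#t#', group 1 = 't'; at [21:27] match '#m6bb#', group 1 = 'm6bb'; at [28:31] match '#5#', group 1 = '5'.
Because there's exactly one group, `findall` drops the full match and keeps group 1 from each hit.

['1f21w', 'x037', 't', 'm6bb', '5']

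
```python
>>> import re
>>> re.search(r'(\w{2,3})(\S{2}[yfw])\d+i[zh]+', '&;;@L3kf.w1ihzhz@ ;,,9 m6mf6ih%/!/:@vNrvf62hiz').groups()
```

('L3k', 'f.w')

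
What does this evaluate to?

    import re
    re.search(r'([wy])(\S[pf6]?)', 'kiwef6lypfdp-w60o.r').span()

(2, 5)

This matches one of [wy] (captured); then a non-whitespace character, then optionally one of [pf6] (captured).
Unlike `match`, `search` isn't anchored — it looks for the pattern anywhere in the string.
The match spans [2:5] → 'wef'.
Captured: group 1 = 'w', group 2 = 'ef'.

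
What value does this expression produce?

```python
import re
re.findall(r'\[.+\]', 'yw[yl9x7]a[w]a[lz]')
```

Walking the string: at [2:18] → '[yl9x7]a[w]a[lz]'.
No capturing groups, so `findall` returns the 1 full match string.

['[yl9x7]a[w]a[lz]']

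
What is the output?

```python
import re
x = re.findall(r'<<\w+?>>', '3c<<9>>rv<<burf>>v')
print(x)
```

No capturing groups, so `findall` returns the 2 full match strings.

['<<9>>', '<<burf>>']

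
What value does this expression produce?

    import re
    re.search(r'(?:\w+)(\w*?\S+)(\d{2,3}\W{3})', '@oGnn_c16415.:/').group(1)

'4'

The match spans [1:15] → 'oGnn_c16415.:/'.
Captured: group 1 = '4', group 2 = '15.:/'.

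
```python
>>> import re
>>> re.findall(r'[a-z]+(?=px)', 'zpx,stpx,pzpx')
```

['z', 'st', 'pz']

The positive lookaround only admits positions where the adjacent text matches; those characters stay outside the span.
With no groups in the pattern, `findall` gives back each whole match — 3 here.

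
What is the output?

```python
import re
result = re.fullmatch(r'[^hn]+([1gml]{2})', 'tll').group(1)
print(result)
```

ll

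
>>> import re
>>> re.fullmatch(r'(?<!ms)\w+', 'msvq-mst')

None

`re.fullmatch` requires the pattern to consume the entire string.
Here the pattern can't cover the whole string, so the call returns None.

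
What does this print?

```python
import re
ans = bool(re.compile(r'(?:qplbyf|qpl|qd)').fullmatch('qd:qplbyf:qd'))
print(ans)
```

`re.fullmatch` requires the pattern to consume the entire string.
Here the string isn't matched end-to-end, so the call returns None, and `bool(None)` is False.

False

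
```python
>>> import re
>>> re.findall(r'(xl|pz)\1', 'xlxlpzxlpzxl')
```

A backreference is literal: `\1` must see the identical characters the first group matched.
Matches: at [0:4] match 'xlxl', group 1 = 'xl'.
Because there's exactly one group, `findall` drops the full match and keeps group 1 from the one hit.

['xl']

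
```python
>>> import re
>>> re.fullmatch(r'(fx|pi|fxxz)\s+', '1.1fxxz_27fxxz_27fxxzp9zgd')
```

`re.fullmatch` is like wrapping the pattern in `^…$` (in single-line mode).
Here the string isn't matched end-to-end, so the call returns None.

None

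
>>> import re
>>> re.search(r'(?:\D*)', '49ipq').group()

The match spans [0:0] → ''.

''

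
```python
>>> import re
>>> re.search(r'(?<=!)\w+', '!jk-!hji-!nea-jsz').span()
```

(1, 3)

Lookahead/lookbehind check context without consuming it, so the matched span excludes the asserted characters.
`re.search` scans for the first position where the pattern succeeds.
The match spans [1:3] → 'jk'.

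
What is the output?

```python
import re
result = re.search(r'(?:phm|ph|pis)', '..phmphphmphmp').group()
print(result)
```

phm

`|` is ordered: at each position the engine commits to the first alternative that works.
The match spans [2:5] → 'phm'.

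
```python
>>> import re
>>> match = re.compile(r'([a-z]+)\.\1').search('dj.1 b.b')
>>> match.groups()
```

`\1` is not a pattern — it's the concrete string captured by group 1, re-applied verbatim.
`re.search` scans for the first position where the pattern succeeds.
The match spans [5:8] → 'b.b'.
Captured: group 1 = 'b'.

('b',)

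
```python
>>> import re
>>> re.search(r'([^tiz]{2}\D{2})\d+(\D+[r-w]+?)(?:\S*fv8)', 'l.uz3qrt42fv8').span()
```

(0, 13)

This matches exactly 2 of any character except [tiz], then exactly 2 of a non-digit (captured); then one or more of a digit; then one or more of a non-digit, then one or more of a character in [r-w] (lazy) (captured); then zero or more of a non-whitespace character, then the literal 'fv8' (non-capturing group).
`search` walks the string left to right and returns the first match it finds.
The match spans [0:13] → 'l.uz3qrt42fv8'.
Captured: group 1 = 'l.uz', group 2 = 'qrt'.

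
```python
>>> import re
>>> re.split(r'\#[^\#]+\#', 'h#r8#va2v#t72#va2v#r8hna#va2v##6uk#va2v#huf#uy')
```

Each match becomes a cut point; 6 segments remain.

['h', 'va2v', 'va2v', 'va2v#', 'va2v', 'uy']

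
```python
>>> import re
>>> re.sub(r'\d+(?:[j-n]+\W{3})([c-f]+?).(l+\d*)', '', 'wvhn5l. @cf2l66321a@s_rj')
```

This matches one or more of a digit; then one or more of a character in [j-n], then exactly 3 of a non-word character (non-capturing group); then one or more of a character in [c-f] (lazy) (captured); then any character; then one or more of a literal 'l', then zero or more of a digit (captured).
Matches: at [4:18] → '5l. @cf2l66321'.
`sub` substitutes '' at each match site.

'wvhna@s_rj'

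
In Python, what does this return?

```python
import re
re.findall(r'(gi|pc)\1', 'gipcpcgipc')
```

['pc']

After group 1 captures some text, `\1` only succeeds where that same text appears again.
Because there's exactly one group, `findall` drops the full match and keeps group 1 from the one hit.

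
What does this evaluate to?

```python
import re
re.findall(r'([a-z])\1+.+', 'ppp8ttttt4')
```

['p']

A backreference is literal: `\1` must see the identical characters the first group matched.
Matches: at [0:10] match 'ppp8ttttt4', group 1 = 'p'.
With a single group, `findall` returns only what that group captured — 1 item.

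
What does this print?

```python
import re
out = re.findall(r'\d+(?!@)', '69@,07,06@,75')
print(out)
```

['6', '07', '0', '75']

The negative lookahead/lookbehind blocks any match where the forbidden context is present.
Scanning left to right: at [0:1] → '6'; at [4:6] → '07'; at [7:8] → '0'; at [11:13] → '75'.
With no groups in the pattern, `findall` gives back each whole match — 4 here.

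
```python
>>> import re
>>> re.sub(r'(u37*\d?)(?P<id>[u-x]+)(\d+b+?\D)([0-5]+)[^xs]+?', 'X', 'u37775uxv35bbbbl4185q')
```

'X5q'

This matches the literal 'u3', then zero or more of a literal '7', then optionally a digit (captured); then one or more of a character in [u-x] (captured as 'id'); then one or more of a digit, then one or more of the literal 'b' (lazy), then a non-digit (captured); then one or more of a character in [0-5] (captured); then one or more of any character except [xs] (lazy).
`sub` substitutes 'X' at each match site.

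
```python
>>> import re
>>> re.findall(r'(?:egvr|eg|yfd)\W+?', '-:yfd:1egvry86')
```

['yfd:']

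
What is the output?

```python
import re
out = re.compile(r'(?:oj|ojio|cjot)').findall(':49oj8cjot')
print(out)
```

['oj', 'cjot']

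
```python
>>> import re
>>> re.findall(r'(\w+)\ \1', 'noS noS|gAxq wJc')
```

After group 1 captures some text, `\1` only succeeds where that same text appears again.
Matches: at [0:7] match 'noS noS', group 1 = 'noS'.
Because there's exactly one group, `findall` drops the full match and keeps group 1 from the one hit.

['noS']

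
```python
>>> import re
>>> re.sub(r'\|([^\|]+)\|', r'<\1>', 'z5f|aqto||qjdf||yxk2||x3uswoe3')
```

Matches: at [3:9] → '|aqto|'; at [9:15] → '|qjdf|'; at [15:21] → '|yxk2|'.
The replacement refers to a captured group, so each match is rewritten using its own captured text.

'z5f<aqto><qjdf><yxk2>|x3uswoe3'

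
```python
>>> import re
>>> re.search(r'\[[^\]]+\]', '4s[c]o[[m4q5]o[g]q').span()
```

`search` walks the string left to right and returns the first match it finds.
The match spans [2:5] → '[c]'.

(2, 5)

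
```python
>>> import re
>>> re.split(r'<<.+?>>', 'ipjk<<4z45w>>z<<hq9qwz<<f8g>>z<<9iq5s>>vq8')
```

['ipjk', 'z', 'z', 'vq8']

With the lazy modifier that quantifier settles for the fewest repetitions that let the rest of the pattern succeed (the atoms after it are unaffected and can still be greedy).
Matches to split on: at [4:13] → '<<4z45w>>'; at [14:29] → '<<hq9qwz<<f8g>>'; at [30:39] → '<<9iq5s>>'.
The string is cut at each match, leaving 4 pieces.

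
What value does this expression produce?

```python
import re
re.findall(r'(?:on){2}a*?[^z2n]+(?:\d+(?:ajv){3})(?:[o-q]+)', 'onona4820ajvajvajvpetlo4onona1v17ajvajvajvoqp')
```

['onona4820ajvajvajvp', 'onona1v17ajvajvajvoqp']

This matches the literal 'on' repeated 2 times, then zero or more of the literal 'a' (lazy), then one or more of any character except [z2n]; then one or more of a digit, then the literal 'ajv' repeated 3 times (non-capturing group); then one or more of a character in [o-q] (non-capturing group).
`findall` yields the raw match text (2 of them) because the pattern has no groups.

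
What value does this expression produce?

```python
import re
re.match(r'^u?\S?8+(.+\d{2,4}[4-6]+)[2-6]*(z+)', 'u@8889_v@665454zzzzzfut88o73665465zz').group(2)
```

'zz'

The pattern matches anchored at the start of the string; then optionally a literal 'u', then optionally a non-whitespace character, then one or more of a literal '8'; then one or more of any character, then 2 to 4 of a digit, then one or more of a character in [4-6] (captured); then zero or more of a character in [2-6]; then one or more of a literal 'z' (captured).
`match` is anchored at position 0; if the pattern doesn't fit there, it returns None.
The match spans [0:36] → 'u@8889_v@665454zzzzzfut88o73665465zz'.
Captured: group 1 = '9_v@665454zzzzzfut88o73665465', group 2 = 'zz'.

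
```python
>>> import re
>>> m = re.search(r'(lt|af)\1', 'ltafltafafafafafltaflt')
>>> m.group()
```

'afaf'

The backreference `\1` re-matches whatever the first group consumed, character for character.
`search` walks the string left to right and returns the first match it finds.
The match spans [6:10] → 'afaf'.
Captured: group 1 = 'af'.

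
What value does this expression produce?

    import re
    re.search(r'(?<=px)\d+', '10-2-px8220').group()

'8220'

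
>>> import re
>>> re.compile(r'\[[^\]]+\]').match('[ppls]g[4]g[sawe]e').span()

(0, 6)

`re.match` only tries the pattern at the start of the string.
The match spans [0:6] → '[ppls]'.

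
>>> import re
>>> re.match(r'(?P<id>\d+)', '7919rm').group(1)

The match spans [0:4] → '7919'.
Captured: group 1 = '7919'.

'7919'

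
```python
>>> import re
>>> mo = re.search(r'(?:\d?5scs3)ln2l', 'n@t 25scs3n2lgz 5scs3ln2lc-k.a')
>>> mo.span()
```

This matches optionally a digit, then the literal '5sc', then the literal 's3' (non-capturing group); then the literal 'ln', then the literal '2l'.
`re.search` scans for the first position where the pattern succeeds.
The match spans [16:25] → '5scs3ln2l'.

(16, 25)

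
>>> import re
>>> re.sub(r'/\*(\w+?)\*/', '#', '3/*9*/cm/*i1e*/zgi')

Each match is replaced by '#'.

'3#cm#zgi'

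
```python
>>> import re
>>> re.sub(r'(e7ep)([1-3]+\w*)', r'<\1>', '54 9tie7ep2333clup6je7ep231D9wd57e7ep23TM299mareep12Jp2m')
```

'54 9ti<e7ep>'

This matches the literal 'e7', then the literal 'ep' (captured); then one or more of a character in [1-3], then zero or more of a word character (captured).
`\1` in the replacement pulls in group 1's text for each match.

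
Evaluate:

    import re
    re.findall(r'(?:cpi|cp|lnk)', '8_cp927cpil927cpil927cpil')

Branches in `(...|...)` are attempted left-to-right; the first branch that allows the whole pattern to succeed is taken.
Matches: at [2:4] → 'cp'; at [7:10] → 'cpi'; at [14:17] → 'cpi'; at [21:24] → 'cpi'.
Since nothing is captured, `findall` lists the 4 matched substrings directly.

['cp', 'cpi', 'cpi', 'cpi']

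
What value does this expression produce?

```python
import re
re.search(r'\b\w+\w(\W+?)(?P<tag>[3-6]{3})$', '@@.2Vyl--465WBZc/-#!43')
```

This matches a word boundary (`\b`, zero-width); then one or more of a word character, then a word character; then one or more of a non-word character (lazy) (captured); then exactly 3 of a character in [3-6] (captured as 'tag'); then anchored at the end.
Here no position works, so the call returns None.

None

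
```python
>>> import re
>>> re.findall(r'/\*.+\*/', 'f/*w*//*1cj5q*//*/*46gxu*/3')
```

['/*w*//*1cj5q*//*/*46gxu*/']

No capturing groups, so `findall` returns the 1 full match string.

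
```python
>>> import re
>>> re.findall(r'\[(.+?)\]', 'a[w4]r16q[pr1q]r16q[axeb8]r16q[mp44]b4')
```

['w4', 'pr1q', 'axeb8', 'mp44']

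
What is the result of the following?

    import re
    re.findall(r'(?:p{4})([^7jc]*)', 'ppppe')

['e']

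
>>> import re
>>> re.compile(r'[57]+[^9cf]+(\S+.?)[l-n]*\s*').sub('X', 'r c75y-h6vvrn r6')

This matches one or more of one of [57], then one or more of any character except [9cf]; then one or more of a non-whitespace character, then optionally any character (captured); then zero or more of a character in [l-n], then zero or more of whitespace.
Matches: at [3:16] → '75y-h6vvrn r6'.
`sub` substitutes 'X' at each match site.

'r cX'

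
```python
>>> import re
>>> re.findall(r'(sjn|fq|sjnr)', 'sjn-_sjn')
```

['sjn', 'sjn']

Scanning left to right: at [0:3] match 'sjn', group 1 = 'sjn'; at [5:8] match 'sjn', group 1 = 'sjn'.
Because there's exactly one group, `findall` drops the full match and keeps group 1 from each hit.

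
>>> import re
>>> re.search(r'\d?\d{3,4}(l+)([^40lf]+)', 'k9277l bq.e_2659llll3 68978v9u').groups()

The pattern matches optionally a digit, then 3 to 4 of a digit; then one or more of a literal 'l' (captured); then one or more of any character except [40lf] (captured).
`search` walks the string left to right and returns the first match it finds.
The match spans [1:16] → '9277l bq.e_2659'.
Captured: group 1 = 'l', group 2 = ' bq.e_2659'.

('l', ' bq.e_2659')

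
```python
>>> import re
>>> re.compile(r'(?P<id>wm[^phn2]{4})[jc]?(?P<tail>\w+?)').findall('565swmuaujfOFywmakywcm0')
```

This matches the literal 'wm', then exactly 4 of any character except [phn2] (captured as 'id'); then optionally one of [jc]; then one or more of a word character (lazy) (captured as 'tail').
Scanning left to right: at [4:11] match 'wmuaujf', groups = ('wmuauj', 'f'); at [14:22] match 'wmakywcm', groups = ('wmakyw', 'm').
Multiple groups make `findall` return tuples — one 2-tuple for each match.

[('wmuauj', 'f'), ('wmakyw', 'm')]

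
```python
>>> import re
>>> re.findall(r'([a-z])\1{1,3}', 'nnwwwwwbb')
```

['n', 'w', 'b']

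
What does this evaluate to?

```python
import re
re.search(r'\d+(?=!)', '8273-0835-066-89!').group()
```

'89'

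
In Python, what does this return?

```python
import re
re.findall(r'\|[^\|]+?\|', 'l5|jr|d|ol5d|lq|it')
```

['|jr|', '|ol5d|']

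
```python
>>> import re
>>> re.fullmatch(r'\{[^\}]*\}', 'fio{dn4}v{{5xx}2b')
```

None

`fullmatch` succeeds only if the pattern covers the string from start to end.
Here the pattern can't cover the whole string, so the call returns None.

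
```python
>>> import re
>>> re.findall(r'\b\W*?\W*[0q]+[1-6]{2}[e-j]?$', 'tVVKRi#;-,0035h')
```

['#;-,0035h']

The pattern matches a word boundary (`\b`, zero-width); then zero or more of a non-word character (lazy), then zero or more of a non-word character; then one or more of one of [0q], then exactly 2 of a character in [1-6], then optionally a character in [e-j]; then anchored at the end.
No capturing groups, so `findall` returns the 1 full match string.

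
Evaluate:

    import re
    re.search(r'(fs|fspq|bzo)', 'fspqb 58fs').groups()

('fs',)

Alternation isn't longest-match — the leftmost alternative that fits at this position is chosen.
Unlike `match`, `search` isn't anchored — it looks for the pattern anywhere in the string.
The match spans [0:2] → 'fs'.
Captured: group 1 = 'fs'.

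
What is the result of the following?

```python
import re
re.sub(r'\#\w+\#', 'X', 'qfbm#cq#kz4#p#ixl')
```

'qfbmXkz4Xixl'

Every occurrence is swapped for 'X'.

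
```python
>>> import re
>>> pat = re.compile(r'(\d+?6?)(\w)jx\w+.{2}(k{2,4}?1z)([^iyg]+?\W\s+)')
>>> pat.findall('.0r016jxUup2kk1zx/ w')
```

[('01', '6', 'kk1z', 'x/ ')]

The pattern matches one or more of a digit (lazy), then optionally a literal '6' (captured); then a word character (captured); then the literal 'jx', then one or more of a word character, then exactly 2 of any character; then 2 to 4 of a literal 'k' (lazy), then the literal '1z' (captured); then one or more of any character except [iyg] (lazy), then a non-word character, then one or more of whitespace (captured).
Walking the string: at [3:19] match '016jxUup2kk1zx/ ', groups = ('01', '6', 'kk1z', 'x/ ').
`findall` packs the 4 group values into a tuple for every match.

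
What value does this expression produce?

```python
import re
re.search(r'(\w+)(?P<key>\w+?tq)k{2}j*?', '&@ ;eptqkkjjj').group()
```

The match spans [4:10] → 'eptqkk'.

'eptqkk'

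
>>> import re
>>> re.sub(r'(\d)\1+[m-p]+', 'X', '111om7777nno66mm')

'XXX'

A backreference is literal: `\1` must see the identical characters the first group matched.
Matches: at [0:5] → '111om'; at [5:12] → '7777nno'; at [12:16] → '66mm'.
Each match is replaced by 'X'.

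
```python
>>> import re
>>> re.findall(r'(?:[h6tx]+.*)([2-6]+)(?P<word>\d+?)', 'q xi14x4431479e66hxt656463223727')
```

With 2 capturing groups, `findall` returns a 2-tuple per match.

[('2', '7')]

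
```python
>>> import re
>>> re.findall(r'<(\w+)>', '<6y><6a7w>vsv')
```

['6y', '6a7w']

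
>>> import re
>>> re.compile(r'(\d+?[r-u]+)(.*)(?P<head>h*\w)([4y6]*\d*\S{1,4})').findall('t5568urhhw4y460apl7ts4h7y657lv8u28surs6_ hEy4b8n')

[('5568ur', 'hhw4y460apl7ts4h7y657lv8u28surs6_ hEy4b', '8', 'n')]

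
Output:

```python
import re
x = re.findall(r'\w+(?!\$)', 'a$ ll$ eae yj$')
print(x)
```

['l', 'eae', 'y']

The negative lookahead/lookbehind blocks any match where the forbidden context is present.
With no groups in the pattern, `findall` gives back each whole match — 3 here.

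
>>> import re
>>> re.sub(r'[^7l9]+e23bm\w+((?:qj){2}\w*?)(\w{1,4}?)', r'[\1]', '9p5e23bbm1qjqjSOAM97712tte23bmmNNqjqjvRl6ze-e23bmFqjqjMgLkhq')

'9p5e23bbm1qjqjSOAM977[qjqj]Rl[qjqj]gLkhq'

Pattern: one or more of any character except [7l9], then the literal 'e23', then the literal 'bm'; then one or more of a word character; then the literal 'qj' repeated 2 times, then zero or more of a word character (lazy) (captured); then 1 to 4 of a word character (lazy) (captured).
Matches: at [21:38] → '12tte23bmmNNqjqjv'; at [40:55] → '6ze-e23bmFqjqjM'.
Each match is replaced using the text its own group 1 captured.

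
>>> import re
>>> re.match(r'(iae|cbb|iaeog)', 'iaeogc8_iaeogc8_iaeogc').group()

'iae'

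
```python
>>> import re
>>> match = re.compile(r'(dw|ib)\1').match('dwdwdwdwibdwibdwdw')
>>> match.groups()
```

('dw',)

`\1` has to match the exact text group 1 already captured.
`re.match` won't scan ahead — the pattern has to work from the very first character.
The match spans [0:4] → 'dwdw'.
Captured: group 1 = 'dw'.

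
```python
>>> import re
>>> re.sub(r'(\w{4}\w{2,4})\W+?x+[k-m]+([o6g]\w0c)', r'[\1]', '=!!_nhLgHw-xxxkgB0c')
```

This matches exactly 4 of a word character, then 2 to 4 of a word character (captured); then one or more of a non-word character (lazy), then one or more of a literal 'x', then one or more of a character in [k-m]; then one of [o6g], then a word character, then the literal '0c' (captured).
`\1` in the replacement pulls in group 1's text for each match.

'=!![_nhLgHw]'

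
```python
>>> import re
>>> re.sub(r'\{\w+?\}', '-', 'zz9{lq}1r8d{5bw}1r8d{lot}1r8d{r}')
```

'zz9-1r8d-1r8d-1r8d-'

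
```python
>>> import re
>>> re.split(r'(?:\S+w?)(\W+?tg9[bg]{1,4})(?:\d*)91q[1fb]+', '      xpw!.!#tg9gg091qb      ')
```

['      ', '#tg9gg', '      ']

`re.split` interleaves the captured-group text with the surrounding fragments.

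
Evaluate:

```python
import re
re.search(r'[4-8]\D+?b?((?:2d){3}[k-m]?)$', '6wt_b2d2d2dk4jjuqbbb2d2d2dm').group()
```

This matches a character in [4-8], then one or more of a non-digit (lazy), then optionally the literal 'b'; then the literal '2d' repeated 3 times, then optionally a character in [k-m] (captured); then anchored at the end.
The match spans [12:27] → '4jjuqbbb2d2d2dm'.

'4jjuqbbb2d2d2dm'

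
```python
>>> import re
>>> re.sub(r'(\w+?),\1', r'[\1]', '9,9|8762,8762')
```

`\1` is not a pattern — it's the concrete string captured by group 1, re-applied verbatim.
`\1` in the replacement pulls in group 1's text for each match.

'[9]|[8762]'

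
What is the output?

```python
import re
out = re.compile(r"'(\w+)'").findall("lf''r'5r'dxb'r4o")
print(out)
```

Because there's exactly one group, `findall` drops the full match and keeps group 1 from each hit.

['r', 'dxb']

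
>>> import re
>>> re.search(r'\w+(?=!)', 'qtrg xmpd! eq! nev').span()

Because the assertion is zero-width, the text it checks is not consumed and won't appear in the result.
Unlike `match`, `search` isn't anchored — it looks for the pattern anywhere in the string.
The match spans [5:9] → 'xmpd'.

(5, 9)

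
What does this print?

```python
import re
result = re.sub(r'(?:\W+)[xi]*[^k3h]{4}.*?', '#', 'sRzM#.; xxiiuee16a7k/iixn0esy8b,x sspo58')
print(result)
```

The pattern matches one or more of a non-word character (non-capturing group); then zero or more of one of [xi], then exactly 4 of any character except [k3h], then zero or more of any character (lazy).
Matches: at [4:16] → '#.; xxiiuee1'; at [20:28] → '/iixn0es'; at [31:37] → ',x ssp'.
Each match is replaced by '#'.

sRzM#6a7k#y8b#o58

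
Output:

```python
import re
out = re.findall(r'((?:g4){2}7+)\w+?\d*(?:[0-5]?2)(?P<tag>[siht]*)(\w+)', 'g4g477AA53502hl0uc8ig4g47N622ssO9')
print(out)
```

This matches the literal 'g4' repeated 2 times, then one or more of the literal '7' (captured); then one or more of a word character (lazy), then zero or more of a digit; then optionally a character in [0-5], then the literal '2' (non-capturing group); then zero or more of one of [siht] (captured as 'tag'); then one or more of a word character (captured).
Walking the string: at [0:33] match 'g4g477AA53502hl0uc8ig4g47N622ssO9', groups = ('g4g477', 'h', 'l0uc8ig4g47N622ssO9').
`findall` packs the 3 group values into a tuple for every match.

[('g4g477', 'h', 'l0uc8ig4g47N622ssO9')]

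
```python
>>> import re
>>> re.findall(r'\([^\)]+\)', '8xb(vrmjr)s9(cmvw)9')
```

['(vrmjr)', '(cmvw)']

Matches: at [3:10] → '(vrmjr)'; at [12:18] → '(cmvw)'.
No capturing groups, so `findall` returns the 2 full match strings.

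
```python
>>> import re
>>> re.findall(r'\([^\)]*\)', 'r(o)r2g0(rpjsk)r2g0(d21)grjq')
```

Scanning left to right: at [1:4] → '(o)'; at [8:15] → '(rpjsk)'; at [19:24] → '(d21)'.
With no groups in the pattern, `findall` gives back each whole match — 3 here.

['(o)', '(rpjsk)', '(d21)']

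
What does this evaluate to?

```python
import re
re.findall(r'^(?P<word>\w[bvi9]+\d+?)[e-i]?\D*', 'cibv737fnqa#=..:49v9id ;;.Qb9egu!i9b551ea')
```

['cibv7']

Lazy quantifiers expand one character at a time until the remainder of the pattern can match.
With a single group, `findall` returns only what that group captured — 1 item.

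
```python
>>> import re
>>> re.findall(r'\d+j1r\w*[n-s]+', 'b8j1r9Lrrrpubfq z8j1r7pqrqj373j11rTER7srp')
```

['8j1r9Lrrrpubfq', '8j1r7pqrqj373j11rTER7srp']

Pattern: one or more of a digit; then the literal 'j1r', then zero or more of a word character, then one or more of a character in [n-s].
Matches: at [1:15] → '8j1r9Lrrrpubfq'; at [17:41] → '8j1r7pqrqj373j11rTER7srp'.
With no groups in the pattern, `findall` gives back each whole match — 2 here.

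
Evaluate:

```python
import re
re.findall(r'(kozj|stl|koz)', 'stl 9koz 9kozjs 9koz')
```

The regex engine tests alternatives in the order written; an earlier branch that matches wins even if a later one would match more.
Matches: at [0:3] match 'stl', group 1 = 'stl'; at [5:8] match 'koz', group 1 = 'koz'; at [10:14] match 'kozj', group 1 = 'kozj'; at [17:20] match 'koz', group 1 = 'koz'.
With a single group, `findall` returns only what that group captured — 4 items.

['stl', 'koz', 'kozj', 'koz']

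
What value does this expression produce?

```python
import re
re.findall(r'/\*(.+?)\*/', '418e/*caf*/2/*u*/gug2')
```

With the lazy modifier that quantifier settles for the fewest repetitions that let the rest of the pattern succeed (the atoms after it are unaffected and can still be greedy).
Walking the string: at [4:11] match '/*caf*/', group 1 = 'caf'; at [12:17] match '/*u*/', group 1 = 'u'.
`findall` collects group 1 from each match (2 total).

['caf', 'u']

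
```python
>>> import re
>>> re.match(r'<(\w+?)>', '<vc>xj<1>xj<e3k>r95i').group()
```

'<vc>'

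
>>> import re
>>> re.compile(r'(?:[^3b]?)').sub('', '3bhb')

'3bb'

The pattern matches optionally any character except [3b] (non-capturing group).
Matches: at [0:0] → ''; at [1:1] → ''; at [2:3] → 'h'; at [3:3] → ''; at [4:4] → ''.
Each match is replaced by ''.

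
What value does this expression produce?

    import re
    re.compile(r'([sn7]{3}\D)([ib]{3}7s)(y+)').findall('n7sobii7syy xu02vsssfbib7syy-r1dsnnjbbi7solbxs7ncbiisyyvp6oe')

[('n7so', 'bii7s', 'yy'), ('sssf', 'bib7s', 'yy')]

This matches exactly 3 of one of [sn7], then a non-digit (captured); then exactly 3 of one of [ib], then the literal '7s' (captured); then one or more of a literal 'y' (captured).
Walking the string: at [0:11] match 'n7sobii7syy', groups = ('n7so', 'bii7s', 'yy'); at [17:28] match 'sssfbib7syy', groups = ('sssf', 'bib7s', 'yy').
`findall` packs the 3 group values into a tuple for every match.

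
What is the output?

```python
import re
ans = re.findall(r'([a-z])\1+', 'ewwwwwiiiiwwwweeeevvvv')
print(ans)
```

['w', 'i', 'w', 'e', 'v']

`\1` is not a pattern — it's the concrete string captured by group 1, re-applied verbatim.
One capturing group, so `findall` returns just the captured substring from each match — 5 in all.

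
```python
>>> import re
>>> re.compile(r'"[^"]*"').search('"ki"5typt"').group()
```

The match spans [0:4] → '"ki"'.

'"ki"'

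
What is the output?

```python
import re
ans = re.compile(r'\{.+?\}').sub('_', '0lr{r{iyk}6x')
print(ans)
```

0lr_6x

`sub` substitutes '_' at each match site.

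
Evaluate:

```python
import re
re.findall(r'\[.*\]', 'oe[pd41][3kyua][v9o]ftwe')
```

`findall` yields the raw match text (1 of them) because the pattern has no groups.

['[pd41][3kyua][v9o]']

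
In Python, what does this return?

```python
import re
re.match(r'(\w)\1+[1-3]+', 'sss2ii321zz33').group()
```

'sss2'

`match` is anchored at position 0; if the pattern doesn't fit there, it returns None.
The match spans [0:4] → 'sss2'.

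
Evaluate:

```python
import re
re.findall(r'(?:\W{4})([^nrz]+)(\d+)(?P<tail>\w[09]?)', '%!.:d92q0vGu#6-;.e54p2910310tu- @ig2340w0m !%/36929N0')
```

The pattern matches exactly 4 of a non-word character (non-capturing group); then one or more of any character except [nrz] (captured); then one or more of a digit (captured); then a word character, then optionally one of [09] (captured as 'tail').
Matches: at [0:53] match '%!.:d92q0vGu#6-;.e54p2910310tu- @ig2340w0m !%/36929N0', groups = ('d92q0vGu#6-;.e54p2910310tu- @ig2340w0m !%/3692', '9', 'N0').
3 groups means the one result is a tuple of 3 captured strings — 1 here.

[('d92q0vGu#6-;.e54p2910310tu- @ig2340w0m !%/3692', '9', 'N0')]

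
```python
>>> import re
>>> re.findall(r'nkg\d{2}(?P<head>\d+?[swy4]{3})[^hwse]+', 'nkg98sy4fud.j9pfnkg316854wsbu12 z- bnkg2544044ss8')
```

['6854ws']

Pattern: the literal 'nkg', then exactly 2 of a digit; then one or more of a digit (lazy), then exactly 3 of one of [swy4] (captured as 'head'); then one or more of any character except [hwse].
Matches: at [16:46] match 'nkg316854wsbu12 z- bnkg2544044', group 1 = '6854ws'.
Because there's exactly one group, `findall` drops the full match and keeps group 1 from the one hit.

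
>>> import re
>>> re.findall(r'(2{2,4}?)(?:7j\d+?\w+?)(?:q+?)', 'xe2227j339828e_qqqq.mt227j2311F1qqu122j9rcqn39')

The pattern matches 2 to 4 of a literal '2' (lazy) (captured); then the literal '7j', then one or more of a digit (lazy), then one or more of a word character (lazy) (non-capturing group); then one or more of a literal 'q' (lazy) (non-capturing group).
With a single group, `findall` returns only what that group captured — 2 items.

['222', '22']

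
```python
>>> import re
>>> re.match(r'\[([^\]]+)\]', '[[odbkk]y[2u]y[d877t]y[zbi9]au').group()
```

'[[odbkk]'

`re.match` only tries the pattern at the start of the string.
The match spans [0:8] → '[[odbkk]'.
Captured: group 1 = '[odbkk'.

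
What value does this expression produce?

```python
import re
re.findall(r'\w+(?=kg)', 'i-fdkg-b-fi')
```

['fd']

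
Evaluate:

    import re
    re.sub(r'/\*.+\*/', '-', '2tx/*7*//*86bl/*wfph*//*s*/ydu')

'2tx-ydu'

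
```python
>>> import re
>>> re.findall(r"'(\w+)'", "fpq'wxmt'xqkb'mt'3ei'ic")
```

Matches: at [3:9] match "'wxmt'", group 1 = 'wxmt'; at [13:17] match "'mt'", group 1 = 'mt'.
`findall` collects group 1 from each match (2 total).

['wxmt', 'mt']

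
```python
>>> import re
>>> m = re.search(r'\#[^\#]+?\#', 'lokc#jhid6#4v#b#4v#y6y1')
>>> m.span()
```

The match spans [4:11] → '#jhid6#'.

(4, 11)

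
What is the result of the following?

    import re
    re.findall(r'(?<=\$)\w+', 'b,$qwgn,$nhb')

['qwgn', 'nhb']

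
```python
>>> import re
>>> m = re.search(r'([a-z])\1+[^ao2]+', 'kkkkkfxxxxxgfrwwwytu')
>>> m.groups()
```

The match spans [0:20] → 'kkkkkfxxxxxgfrwwwytu'.
Captured: group 1 = 'k'.

('k',)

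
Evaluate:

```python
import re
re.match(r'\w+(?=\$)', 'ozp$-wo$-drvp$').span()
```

The positive lookaround only admits positions where the adjacent text matches; those characters stay outside the span.
With `match`, the pattern is implicitly anchored at the beginning.
The match spans [0:3] → 'ozp'.

(0, 3)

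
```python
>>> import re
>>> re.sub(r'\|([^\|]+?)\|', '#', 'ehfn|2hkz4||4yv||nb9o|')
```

'ehfn###'

Matches: at [4:11] → '|2hkz4|'; at [11:16] → '|4yv|'; at [16:22] → '|nb9o|'.
`sub` substitutes '#' at each match site.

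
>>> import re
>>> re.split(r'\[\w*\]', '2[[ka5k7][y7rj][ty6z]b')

['2[', '', '', 'b']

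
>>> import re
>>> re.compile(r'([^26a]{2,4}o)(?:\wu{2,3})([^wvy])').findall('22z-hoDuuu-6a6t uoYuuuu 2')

Pattern: 2 to 4 of any character except [26a], then the literal 'o' (captured); then a word character, then 2 to 3 of a literal 'u' (non-capturing group); then any character except [wvy] (captured).
With 2 capturing groups, `findall` returns a 2-tuple per match.

[('z-ho', '-'), ('t uo', 'u')]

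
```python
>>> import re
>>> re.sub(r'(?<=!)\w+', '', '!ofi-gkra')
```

'!-gkra'

The positive lookaround only admits positions where the adjacent text matches; those characters stay outside the span.
Matches: at [1:4] → 'ofi'.
Every occurrence is swapped for ''.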